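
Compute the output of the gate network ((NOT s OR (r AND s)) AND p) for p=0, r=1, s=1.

Substituting: ((NOT 1 OR (1 AND 1)) AND 0)
= 0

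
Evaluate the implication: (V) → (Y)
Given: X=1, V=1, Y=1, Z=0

Antecedent (V) = 1; consequent (Y) = 1.
1 → 1 = 1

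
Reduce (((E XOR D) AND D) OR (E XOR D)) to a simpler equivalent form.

By absorption (E OR (E AND v) = E):
= (E XOR D)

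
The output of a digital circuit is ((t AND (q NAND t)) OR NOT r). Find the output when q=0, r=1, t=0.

Substituting: ((0 AND (0 NAND 0)) OR NOT 1)
= 0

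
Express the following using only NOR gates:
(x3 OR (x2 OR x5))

((x3 NOR ((x2 NOR x5) NOR (x2 NOR x5))) NOR (x3 NOR ((x2 NOR x5) NOR (x2 NOR x5))))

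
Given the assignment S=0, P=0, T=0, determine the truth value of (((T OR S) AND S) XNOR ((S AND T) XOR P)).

Substituting: (((0 OR 0) AND 0) XNOR ((0 AND 0) XOR 0))
= 1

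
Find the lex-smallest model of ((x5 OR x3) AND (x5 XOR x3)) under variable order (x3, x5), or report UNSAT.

x3=0, x5=1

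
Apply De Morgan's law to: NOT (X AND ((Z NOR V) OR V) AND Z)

NOT X OR NOT ((Z NOR V) OR V) OR NOT Z
De Morgan's: NOT(AND of terms) = OR of negations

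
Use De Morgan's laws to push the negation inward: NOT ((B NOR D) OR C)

NOT (B NOR D) AND NOT C
De Morgan's: NOT(OR of terms) = AND of negations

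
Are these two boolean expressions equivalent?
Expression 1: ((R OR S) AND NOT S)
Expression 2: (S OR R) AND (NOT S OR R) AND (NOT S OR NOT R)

Yes, they are equivalent — the two output columns agree on all 4 assignments:
S | R | Expression 1 | Expression 2
-----------------------------------
0 | 0 | 0 | 0
0 | 1 | 1 | 1
1 | 0 | 0 | 0
1 | 1 | 0 | 0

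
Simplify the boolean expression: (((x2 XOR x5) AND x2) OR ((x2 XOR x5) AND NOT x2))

By distribution ((E AND v) OR (E AND NOT v) = E):
= (x2 XOR x5)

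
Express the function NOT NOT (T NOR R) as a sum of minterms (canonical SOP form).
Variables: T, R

Σm(0) = (NOT T AND NOT R)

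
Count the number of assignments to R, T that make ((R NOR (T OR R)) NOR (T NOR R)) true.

Satisfying assignments: (0,1), (1,0), (1,1)
Count: 3 out of 4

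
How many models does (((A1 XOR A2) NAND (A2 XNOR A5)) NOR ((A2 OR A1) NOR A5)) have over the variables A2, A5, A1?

Satisfying assignments: (0,0,1), (1,1,0)
Count: 2 out of 8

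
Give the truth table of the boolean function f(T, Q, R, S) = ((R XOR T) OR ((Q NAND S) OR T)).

T | Q | R | S | Output
----------------------
0 | 0 | 0 | 0 | 1
0 | 0 | 0 | 1 | 1
0 | 0 | 1 | 0 | 1
0 | 0 | 1 | 1 | 1
0 | 1 | 0 | 0 | 1
0 | 1 | 0 | 1 | 0
0 | 1 | 1 | 0 | 1
0 | 1 | 1 | 1 | 1
1 | 0 | 0 | 0 | 1
1 | 0 | 0 | 1 | 1
1 | 0 | 1 | 0 | 1
1 | 0 | 1 | 1 | 1
1 | 1 | 0 | 0 | 1
1 | 1 | 0 | 1 | 1
1 | 1 | 1 | 0 | 1
1 | 1 | 1 | 1 | 1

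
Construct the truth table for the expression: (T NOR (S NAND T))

T | S | Output
--------------
0 | 0 | 0
0 | 1 | 0
1 | 0 | 0
1 | 1 | 0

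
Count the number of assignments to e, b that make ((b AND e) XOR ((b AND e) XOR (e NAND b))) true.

Satisfying assignments: (0,0), (0,1), (1,0)
Count: 3 out of 4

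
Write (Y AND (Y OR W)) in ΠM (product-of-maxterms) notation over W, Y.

ΠM(0, 2) = (W OR Y) AND (NOT W OR Y)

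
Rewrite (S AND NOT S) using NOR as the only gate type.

((S NOR S) NOR ((S NOR S) NOR (S NOR S)))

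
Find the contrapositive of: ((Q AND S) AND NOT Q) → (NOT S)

Contrapositive: S → NOT ((Q AND S) AND NOT Q)
Note: A statement and its contrapositive are logically equivalent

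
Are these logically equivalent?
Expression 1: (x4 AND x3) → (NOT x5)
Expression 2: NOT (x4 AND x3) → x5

No, Inverse is not equivalent to original (counterexample: x4=0, x3=0, x5=0)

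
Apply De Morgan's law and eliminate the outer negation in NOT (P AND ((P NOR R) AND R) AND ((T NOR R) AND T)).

NOT P OR NOT ((P NOR R) AND R) OR NOT ((T NOR R) AND T)
De Morgan's: NOT(AND of terms) = OR of negations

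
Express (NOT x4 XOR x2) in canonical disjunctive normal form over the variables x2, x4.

(NOT x2 AND NOT x4) OR (x2 AND x4)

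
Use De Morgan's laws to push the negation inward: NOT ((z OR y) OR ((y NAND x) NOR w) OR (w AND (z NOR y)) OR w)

NOT (z OR y) AND NOT ((y NAND x) NOR w) AND NOT (w AND (z NOR y)) AND NOT w
De Morgan's: NOT(OR of terms) = AND of negations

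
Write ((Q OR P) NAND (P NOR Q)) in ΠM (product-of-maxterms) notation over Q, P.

ΠM() = TRUE (no maxterms)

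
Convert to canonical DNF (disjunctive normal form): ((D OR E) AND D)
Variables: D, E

(D AND NOT E) OR (D AND E)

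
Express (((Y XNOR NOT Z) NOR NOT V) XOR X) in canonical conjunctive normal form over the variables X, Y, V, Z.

(X OR Y OR V OR Z) AND (X OR Y OR V OR NOT Z) AND (X OR Y OR NOT V OR NOT Z) AND (X OR NOT Y OR V OR Z) AND (X OR NOT Y OR V OR NOT Z) AND (X OR NOT Y OR NOT V OR Z) AND (NOT X OR Y OR NOT V OR Z) AND (NOT X OR NOT Y OR NOT V OR NOT Z)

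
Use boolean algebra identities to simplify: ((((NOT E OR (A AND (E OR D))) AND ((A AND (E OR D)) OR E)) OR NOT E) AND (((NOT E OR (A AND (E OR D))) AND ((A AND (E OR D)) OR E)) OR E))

By distribution ((E OR v) AND (E OR NOT v) = E) then distribution ((E OR v) AND (E OR NOT v) = E):
= (A AND (E OR D))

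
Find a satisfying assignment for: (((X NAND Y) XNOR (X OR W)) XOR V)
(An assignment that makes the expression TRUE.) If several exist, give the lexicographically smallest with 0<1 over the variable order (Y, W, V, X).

Y=0, W=0, V=0, X=1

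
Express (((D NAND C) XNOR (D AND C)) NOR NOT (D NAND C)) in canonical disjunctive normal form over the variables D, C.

(NOT D AND NOT C) OR (NOT D AND C) OR (D AND NOT C)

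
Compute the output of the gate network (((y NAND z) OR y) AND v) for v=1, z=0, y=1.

Substituting: (((1 NAND 0) OR 1) AND 1)
= 1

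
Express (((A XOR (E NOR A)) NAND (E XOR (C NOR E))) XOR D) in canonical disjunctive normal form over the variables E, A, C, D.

(NOT E AND NOT A AND NOT C AND D) OR (NOT E AND NOT A AND C AND NOT D) OR (NOT E AND A AND NOT C AND D) OR (NOT E AND A AND C AND NOT D) OR (E AND NOT A AND NOT C AND NOT D) OR (E AND NOT A AND C AND NOT D) OR (E AND A AND NOT C AND D) OR (E AND A AND C AND D)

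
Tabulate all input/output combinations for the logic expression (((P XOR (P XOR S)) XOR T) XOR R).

P | T | S | R | Output
----------------------
0 | 0 | 0 | 0 | 0
0 | 0 | 0 | 1 | 1
0 | 0 | 1 | 0 | 1
0 | 0 | 1 | 1 | 0
0 | 1 | 0 | 0 | 1
0 | 1 | 0 | 1 | 0
0 | 1 | 1 | 0 | 0
0 | 1 | 1 | 1 | 1
1 | 0 | 0 | 0 | 0
1 | 0 | 0 | 1 | 1
1 | 0 | 1 | 0 | 1
1 | 0 | 1 | 1 | 0
1 | 1 | 0 | 0 | 1
1 | 1 | 0 | 1 | 0
1 | 1 | 1 | 0 | 0
1 | 1 | 1 | 1 | 1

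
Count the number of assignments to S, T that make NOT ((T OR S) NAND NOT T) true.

Satisfying assignments: (1,0)
Count: 1 out of 4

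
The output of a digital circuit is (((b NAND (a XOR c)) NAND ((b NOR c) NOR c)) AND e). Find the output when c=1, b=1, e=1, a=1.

Substituting: (((1 NAND (1 XOR 1)) NAND ((1 NOR 1) NOR 1)) AND 1)
= 1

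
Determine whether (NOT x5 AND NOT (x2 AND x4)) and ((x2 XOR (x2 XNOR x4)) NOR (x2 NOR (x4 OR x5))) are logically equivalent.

No. Counterexample: with x4=0, x2=0, x5=0, Expression 1 = 1 but Expression 2 = 0.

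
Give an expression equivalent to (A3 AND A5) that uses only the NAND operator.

((A3 NAND A5) NAND (A3 NAND A5))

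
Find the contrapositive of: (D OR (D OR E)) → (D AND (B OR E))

Contrapositive: NOT (D AND (B OR E)) → NOT (D OR (D OR E))
Note: A statement and its contrapositive are logically equivalent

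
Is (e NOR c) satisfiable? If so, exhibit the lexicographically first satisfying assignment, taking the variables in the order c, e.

c=0, e=0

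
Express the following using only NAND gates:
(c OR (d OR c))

((c NAND c) NAND (((d NAND d) NAND (c NAND c)) NAND ((d NAND d) NAND (c NAND c))))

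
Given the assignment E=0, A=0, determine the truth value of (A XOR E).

Substituting: (0 XOR 0)
= 0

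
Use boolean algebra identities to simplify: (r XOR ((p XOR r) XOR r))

By XOR self-cancellation ((E XOR v) XOR v = E):
= (p XOR r)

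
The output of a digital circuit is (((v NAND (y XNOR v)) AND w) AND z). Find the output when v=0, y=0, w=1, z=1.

Substituting: (((0 NAND (0 XNOR 0)) AND 1) AND 1)
= 1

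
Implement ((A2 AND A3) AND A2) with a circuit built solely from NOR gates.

((((A2 NOR A2) NOR (A3 NOR A3)) NOR ((A2 NOR A2) NOR (A3 NOR A3))) NOR (A2 NOR A2))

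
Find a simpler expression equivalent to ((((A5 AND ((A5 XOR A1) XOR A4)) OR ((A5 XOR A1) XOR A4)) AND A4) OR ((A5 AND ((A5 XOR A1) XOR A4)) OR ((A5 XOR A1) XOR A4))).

By absorption (E OR (E AND v) = E) then absorption (E OR (E AND v) = E):
= ((A5 XOR A1) XOR A4)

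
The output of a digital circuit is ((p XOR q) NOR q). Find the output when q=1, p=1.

Substituting: ((1 XOR 1) NOR 1)
= 0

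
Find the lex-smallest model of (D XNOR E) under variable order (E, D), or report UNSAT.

E=0, D=0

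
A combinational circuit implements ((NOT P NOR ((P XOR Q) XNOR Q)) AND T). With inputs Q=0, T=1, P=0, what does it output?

Substituting: ((NOT 0 NOR ((0 XOR 0) XNOR 0)) AND 1)
= 0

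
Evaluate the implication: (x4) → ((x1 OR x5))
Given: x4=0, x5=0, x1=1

Antecedent (x4) = 0; consequent ((x1 OR x5)) = 1.
0 → 1 = 1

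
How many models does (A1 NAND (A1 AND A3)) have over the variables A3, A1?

Satisfying assignments: (0,0), (0,1), (1,0)
Count: 3 out of 4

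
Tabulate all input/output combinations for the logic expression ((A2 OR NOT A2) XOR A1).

A1 | A2 | Output
----------------
0 | 0 | 1
0 | 1 | 1
1 | 0 | 0
1 | 1 | 0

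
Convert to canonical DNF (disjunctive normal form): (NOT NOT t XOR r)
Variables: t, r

(NOT t AND r) OR (t AND NOT r)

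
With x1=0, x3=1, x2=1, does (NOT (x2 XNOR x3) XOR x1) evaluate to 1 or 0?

Substituting: (NOT (1 XNOR 1) XOR 0)
= 0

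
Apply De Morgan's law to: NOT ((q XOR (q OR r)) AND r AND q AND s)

NOT (q XOR (q OR r)) OR NOT r OR NOT q OR NOT s
De Morgan's: NOT(AND of terms) = OR of negations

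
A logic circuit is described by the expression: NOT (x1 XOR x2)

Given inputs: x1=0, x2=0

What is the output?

Substituting: NOT (0 XOR 0)
= 1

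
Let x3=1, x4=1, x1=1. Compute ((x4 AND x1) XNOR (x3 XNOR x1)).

Substituting: ((1 AND 1) XNOR (1 XNOR 1))
= 1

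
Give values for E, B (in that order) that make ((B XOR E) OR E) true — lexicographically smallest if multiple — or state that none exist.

E=0, B=1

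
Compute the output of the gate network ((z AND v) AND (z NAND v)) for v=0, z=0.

Substituting: ((0 AND 0) AND (0 NAND 0))
= 0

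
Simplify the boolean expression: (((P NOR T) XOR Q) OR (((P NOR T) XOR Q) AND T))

By absorption (E OR (E AND v) = E):
= ((P NOR T) XOR Q)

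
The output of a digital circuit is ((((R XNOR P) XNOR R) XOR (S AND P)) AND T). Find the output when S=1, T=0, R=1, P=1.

Substituting: ((((1 XNOR 1) XNOR 1) XOR (1 AND 1)) AND 0)
= 0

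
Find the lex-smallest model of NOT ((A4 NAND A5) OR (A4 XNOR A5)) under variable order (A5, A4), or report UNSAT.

UNSATISFIABLE - no assignment makes this expression true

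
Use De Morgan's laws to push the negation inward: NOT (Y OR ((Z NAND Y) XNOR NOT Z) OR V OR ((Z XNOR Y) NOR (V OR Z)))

NOT Y AND NOT ((Z NAND Y) XNOR NOT Z) AND NOT V AND NOT ((Z XNOR Y) NOR (V OR Z))
De Morgan's: NOT(OR of terms) = AND of negations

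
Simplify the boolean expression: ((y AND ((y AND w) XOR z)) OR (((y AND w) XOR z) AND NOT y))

By distribution ((E AND v) OR (E AND NOT v) = E):
= ((y AND w) XOR z)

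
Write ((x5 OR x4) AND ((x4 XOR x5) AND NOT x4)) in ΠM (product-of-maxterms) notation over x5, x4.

ΠM(0, 1, 3) = (x5 OR x4) AND (x5 OR NOT x4) AND (NOT x5 OR NOT x4)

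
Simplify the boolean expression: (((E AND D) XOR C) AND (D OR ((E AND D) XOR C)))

By absorption (E AND (E OR v) = E):
= ((E AND D) XOR C)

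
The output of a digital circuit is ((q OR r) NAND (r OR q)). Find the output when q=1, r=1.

Substituting: ((1 OR 1) NAND (1 OR 1))
= 0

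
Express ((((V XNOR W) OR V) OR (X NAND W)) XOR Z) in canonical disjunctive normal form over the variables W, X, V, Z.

(NOT W AND NOT X AND NOT V AND NOT Z) OR (NOT W AND NOT X AND V AND NOT Z) OR (NOT W AND X AND NOT V AND NOT Z) OR (NOT W AND X AND V AND NOT Z) OR (W AND NOT X AND NOT V AND NOT Z) OR (W AND NOT X AND V AND NOT Z) OR (W AND X AND NOT V AND Z) OR (W AND X AND V AND NOT Z)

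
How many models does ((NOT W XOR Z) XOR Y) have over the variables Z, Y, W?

Satisfying assignments: (0,0,0), (0,1,1), (1,0,1), (1,1,0)
Count: 4 out of 8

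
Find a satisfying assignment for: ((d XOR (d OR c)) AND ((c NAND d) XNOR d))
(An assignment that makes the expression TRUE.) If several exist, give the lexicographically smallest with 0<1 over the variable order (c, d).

UNSATISFIABLE - no assignment makes this expression true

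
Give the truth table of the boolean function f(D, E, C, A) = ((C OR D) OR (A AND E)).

D | E | C | A | Output
----------------------
0 | 0 | 0 | 0 | 0
0 | 0 | 0 | 1 | 0
0 | 0 | 1 | 0 | 1
0 | 0 | 1 | 1 | 1
0 | 1 | 0 | 0 | 0
0 | 1 | 0 | 1 | 1
0 | 1 | 1 | 0 | 1
0 | 1 | 1 | 1 | 1
1 | 0 | 0 | 0 | 1
1 | 0 | 0 | 1 | 1
1 | 0 | 1 | 0 | 1
1 | 0 | 1 | 1 | 1
1 | 1 | 0 | 0 | 1
1 | 1 | 0 | 1 | 1
1 | 1 | 1 | 0 | 1
1 | 1 | 1 | 1 | 1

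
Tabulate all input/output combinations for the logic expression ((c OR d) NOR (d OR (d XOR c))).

d | c | Output
--------------
0 | 0 | 1
0 | 1 | 0
1 | 0 | 0
1 | 1 | 0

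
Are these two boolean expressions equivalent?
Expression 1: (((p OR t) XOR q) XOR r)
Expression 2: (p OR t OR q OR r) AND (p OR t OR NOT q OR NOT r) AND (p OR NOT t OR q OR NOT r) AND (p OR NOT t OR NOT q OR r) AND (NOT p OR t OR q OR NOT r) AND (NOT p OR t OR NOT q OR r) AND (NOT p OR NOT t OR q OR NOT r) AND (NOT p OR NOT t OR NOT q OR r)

Yes, they are equivalent — the two output columns agree on all 16 assignments:
p | t | q | r | Expression 1 | Expression 2
-------------------------------------------
0 | 0 | 0 | 0 | 0 | 0
0 | 0 | 0 | 1 | 1 | 1
0 | 0 | 1 | 0 | 1 | 1
0 | 0 | 1 | 1 | 0 | 0
0 | 1 | 0 | 0 | 1 | 1
0 | 1 | 0 | 1 | 0 | 0
0 | 1 | 1 | 0 | 0 | 0
0 | 1 | 1 | 1 | 1 | 1
1 | 0 | 0 | 0 | 1 | 1
1 | 0 | 0 | 1 | 0 | 0
1 | 0 | 1 | 0 | 0 | 0
1 | 0 | 1 | 1 | 1 | 1
1 | 1 | 0 | 0 | 1 | 1
1 | 1 | 0 | 1 | 0 | 0
1 | 1 | 1 | 0 | 0 | 0
1 | 1 | 1 | 1 | 1 | 1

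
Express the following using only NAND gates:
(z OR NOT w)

((z NAND z) NAND ((w NAND w) NAND (w NAND w)))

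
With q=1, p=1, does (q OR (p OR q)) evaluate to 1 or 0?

Substituting: (1 OR (1 OR 1))
= 1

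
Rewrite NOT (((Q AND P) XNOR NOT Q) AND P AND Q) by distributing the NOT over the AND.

NOT ((Q AND P) XNOR NOT Q) OR NOT P OR NOT Q
De Morgan's: NOT(AND of terms) = OR of negations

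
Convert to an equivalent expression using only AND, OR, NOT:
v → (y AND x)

NOT v OR (y AND x)
(Implication elimination: A → B = NOT A OR B)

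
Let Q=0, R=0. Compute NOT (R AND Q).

Substituting: NOT (0 AND 0)
= 1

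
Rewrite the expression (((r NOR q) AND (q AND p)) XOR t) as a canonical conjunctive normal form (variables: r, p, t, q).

(r OR p OR t OR q) AND (r OR p OR t OR NOT q) AND (r OR NOT p OR t OR q) AND (r OR NOT p OR t OR NOT q) AND (NOT r OR p OR t OR q) AND (NOT r OR p OR t OR NOT q) AND (NOT r OR NOT p OR t OR q) AND (NOT r OR NOT p OR t OR NOT q)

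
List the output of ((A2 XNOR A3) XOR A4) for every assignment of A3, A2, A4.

A3 | A2 | A4 | Output
---------------------
0 | 0 | 0 | 1
0 | 0 | 1 | 0
0 | 1 | 0 | 0
0 | 1 | 1 | 1
1 | 0 | 0 | 0
1 | 0 | 1 | 1
1 | 1 | 0 | 1
1 | 1 | 1 | 0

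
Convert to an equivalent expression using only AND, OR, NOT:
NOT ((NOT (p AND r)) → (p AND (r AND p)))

(NOT (p AND r)) AND NOT (p AND (r AND p))
(Negated implication: NOT(A → B) = A AND NOT B)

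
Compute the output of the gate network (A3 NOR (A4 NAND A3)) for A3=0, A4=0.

Substituting: (0 NOR (0 NAND 0))
= 0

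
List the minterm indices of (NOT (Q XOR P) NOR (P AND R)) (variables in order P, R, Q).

Σm(1, 3, 4) = (NOT P AND NOT R AND Q) OR (NOT P AND R AND Q) OR (P AND NOT R AND NOT Q)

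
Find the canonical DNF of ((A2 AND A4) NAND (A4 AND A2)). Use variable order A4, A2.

(NOT A4 AND NOT A2) OR (NOT A4 AND A2) OR (A4 AND NOT A2)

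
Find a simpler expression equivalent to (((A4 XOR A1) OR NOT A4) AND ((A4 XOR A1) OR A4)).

By distribution ((E OR v) AND (E OR NOT v) = E):
= (A4 XOR A1)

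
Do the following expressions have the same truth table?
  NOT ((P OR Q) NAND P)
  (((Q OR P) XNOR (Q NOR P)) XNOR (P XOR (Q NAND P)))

No. Counterexample: with P=1, Q=1, Expression 1 = 1 but Expression 2 = 0.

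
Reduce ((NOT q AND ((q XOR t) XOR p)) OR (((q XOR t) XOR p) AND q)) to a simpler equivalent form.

By distribution ((E AND v) OR (E AND NOT v) = E):
= ((q XOR t) XOR p)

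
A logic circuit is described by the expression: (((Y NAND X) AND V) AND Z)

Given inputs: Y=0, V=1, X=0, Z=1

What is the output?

Substituting: (((0 NAND 0) AND 1) AND 1)
= 1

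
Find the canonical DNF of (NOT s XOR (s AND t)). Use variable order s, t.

(NOT s AND NOT t) OR (NOT s AND t) OR (s AND t)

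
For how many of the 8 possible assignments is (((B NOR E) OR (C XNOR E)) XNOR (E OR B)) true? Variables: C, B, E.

Satisfying assignments: (0,1,0), (1,0,1), (1,1,1)
Count: 3 out of 8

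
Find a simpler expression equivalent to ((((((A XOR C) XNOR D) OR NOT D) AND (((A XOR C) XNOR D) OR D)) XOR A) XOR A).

By XOR self-cancellation ((E XOR v) XOR v = E) then distribution ((E OR v) AND (E OR NOT v) = E):
= ((A XOR C) XNOR D)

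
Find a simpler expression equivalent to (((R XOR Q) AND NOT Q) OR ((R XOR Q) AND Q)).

By distribution ((E AND v) OR (E AND NOT v) = E):
= (R XOR Q)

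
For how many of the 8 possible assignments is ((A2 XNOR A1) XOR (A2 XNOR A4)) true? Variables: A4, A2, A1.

Satisfying assignments: (0,0,1), (0,1,1), (1,0,0), (1,1,0)
Count: 4 out of 8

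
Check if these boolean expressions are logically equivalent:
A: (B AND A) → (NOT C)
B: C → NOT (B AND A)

Yes, Contrapositive is always equivalent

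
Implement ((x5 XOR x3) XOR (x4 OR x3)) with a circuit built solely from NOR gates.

((((((((x5 NOR x3) NOR (x5 NOR x3)) NOR ((x5 NOR x3) NOR (x5 NOR x3))) NOR ((((x5 NOR x5) NOR (x3 NOR x3)) NOR ((x5 NOR x5) NOR (x3 NOR x3))) NOR (((x5 NOR x5) NOR (x3 NOR x3)) NOR ((x5 NOR x5) NOR (x3 NOR x3))))) NOR ((x4 NOR x3) NOR (x4 NOR x3))) NOR (((((x5 NOR x3) NOR (x5 NOR x3)) NOR ((x5 NOR x3) NOR (x5 NOR x3))) NOR ((((x5 NOR x5) NOR (x3 NOR x3)) NOR ((x5 NOR x5) NOR (x3 NOR x3))) NOR (((x5 NOR x5) NOR (x3 NOR x3)) NOR ((x5 NOR x5) NOR (x3 NOR x3))))) NOR ((x4 NOR x3) NOR (x4 NOR x3)))) NOR ((((((x5 NOR x3) NOR (x5 NOR x3)) NOR ((x5 NOR x3) NOR (x5 NOR x3))) NOR ((((x5 NOR x5) NOR (x3 NOR x3)) NOR ((x5 NOR x5) NOR (x3 NOR x3))) NOR (((x5 NOR x5) NOR (x3 NOR x3)) NOR ((x5 NOR x5) NOR (x3 NOR x3))))) NOR ((x4 NOR x3) NOR (x4 NOR x3))) NOR (((((x5 NOR x3) NOR (x5 NOR x3)) NOR ((x5 NOR x3) NOR (x5 NOR x3))) NOR ((((x5 NOR x5) NOR (x3 NOR x3)) NOR ((x5 NOR x5) NOR (x3 NOR x3))) NOR (((x5 NOR x5) NOR (x3 NOR x3)) NOR ((x5 NOR x5) NOR (x3 NOR x3))))) NOR ((x4 NOR x3) NOR (x4 NOR x3))))) NOR ((((((((x5 NOR x3) NOR (x5 NOR x3)) NOR ((x5 NOR x3) NOR (x5 NOR x3))) NOR ((((x5 NOR x5) NOR (x3 NOR x3)) NOR ((x5 NOR x5) NOR (x3 NOR x3))) NOR (((x5 NOR x5) NOR (x3 NOR x3)) NOR ((x5 NOR x5) NOR (x3 NOR x3))))) NOR ((((x5 NOR x3) NOR (x5 NOR x3)) NOR ((x5 NOR x3) NOR (x5 NOR x3))) NOR ((((x5 NOR x5) NOR (x3 NOR x3)) NOR ((x5 NOR x5) NOR (x3 NOR x3))) NOR (((x5 NOR x5) NOR (x3 NOR x3)) NOR ((x5 NOR x5) NOR (x3 NOR x3)))))) NOR (((x4 NOR x3) NOR (x4 NOR x3)) NOR ((x4 NOR x3) NOR (x4 NOR x3)))) NOR ((((((x5 NOR x3) NOR (x5 NOR x3)) NOR ((x5 NOR x3) NOR (x5 NOR x3))) NOR ((((x5 NOR x5) NOR (x3 NOR x3)) NOR ((x5 NOR x5) NOR (x3 NOR x3))) NOR (((x5 NOR x5) NOR (x3 NOR x3)) NOR ((x5 NOR x5) NOR (x3 NOR x3))))) NOR ((((x5 NOR x3) NOR (x5 NOR x3)) NOR ((x5 NOR x3) NOR (x5 NOR x3))) NOR ((((x5 NOR x5) NOR (x3 NOR x3)) NOR ((x5 NOR x5) NOR (x3 NOR x3))) NOR (((x5 NOR x5) NOR (x3 NOR x3)) NOR ((x5 NOR x5) NOR (x3 NOR x3)))))) NOR (((x4 NOR x3) NOR (x4 NOR x3)) NOR ((x4 NOR x3) NOR (x4 NOR x3))))) NOR (((((((x5 NOR x3) NOR (x5 NOR x3)) NOR ((x5 NOR x3) NOR (x5 NOR x3))) NOR ((((x5 NOR x5) NOR (x3 NOR x3)) NOR ((x5 NOR x5) NOR (x3 NOR x3))) NOR (((x5 NOR x5) NOR (x3 NOR x3)) NOR ((x5 NOR x5) NOR (x3 NOR x3))))) NOR ((((x5 NOR x3) NOR (x5 NOR x3)) NOR ((x5 NOR x3) NOR (x5 NOR x3))) NOR ((((x5 NOR x5) NOR (x3 NOR x3)) NOR ((x5 NOR x5) NOR (x3 NOR x3))) NOR (((x5 NOR x5) NOR (x3 NOR x3)) NOR ((x5 NOR x5) NOR (x3 NOR x3)))))) NOR (((x4 NOR x3) NOR (x4 NOR x3)) NOR ((x4 NOR x3) NOR (x4 NOR x3)))) NOR ((((((x5 NOR x3) NOR (x5 NOR x3)) NOR ((x5 NOR x3) NOR (x5 NOR x3))) NOR ((((x5 NOR x5) NOR (x3 NOR x3)) NOR ((x5 NOR x5) NOR (x3 NOR x3))) NOR (((x5 NOR x5) NOR (x3 NOR x3)) NOR ((x5 NOR x5) NOR (x3 NOR x3))))) NOR ((((x5 NOR x3) NOR (x5 NOR x3)) NOR ((x5 NOR x3) NOR (x5 NOR x3))) NOR ((((x5 NOR x5) NOR (x3 NOR x3)) NOR ((x5 NOR x5) NOR (x3 NOR x3))) NOR (((x5 NOR x5) NOR (x3 NOR x3)) NOR ((x5 NOR x5) NOR (x3 NOR x3)))))) NOR (((x4 NOR x3) NOR (x4 NOR x3)) NOR ((x4 NOR x3) NOR (x4 NOR x3)))))))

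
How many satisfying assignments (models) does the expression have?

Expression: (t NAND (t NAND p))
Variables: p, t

Satisfying assignments: (0,0), (1,0), (1,1)
Count: 3 out of 4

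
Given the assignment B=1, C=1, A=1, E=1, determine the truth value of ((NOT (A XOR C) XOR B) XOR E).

Substituting: ((NOT (1 XOR 1) XOR 1) XOR 1)
= 1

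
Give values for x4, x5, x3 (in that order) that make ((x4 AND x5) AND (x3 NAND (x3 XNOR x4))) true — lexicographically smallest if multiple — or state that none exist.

x4=1, x5=1, x3=0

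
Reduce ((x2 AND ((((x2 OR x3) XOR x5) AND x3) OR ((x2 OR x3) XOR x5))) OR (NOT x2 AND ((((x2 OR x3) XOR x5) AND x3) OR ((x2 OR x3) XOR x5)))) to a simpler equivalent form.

By distribution ((E AND v) OR (E AND NOT v) = E) then absorption (E OR (E AND v) = E):
= ((x2 OR x3) XOR x5)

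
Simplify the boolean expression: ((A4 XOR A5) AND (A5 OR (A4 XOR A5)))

By absorption (E AND (E OR v) = E):
= (A4 XOR A5)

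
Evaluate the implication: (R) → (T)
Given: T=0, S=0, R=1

Antecedent (R) = 1; consequent (T) = 0.
1 → 0 = 0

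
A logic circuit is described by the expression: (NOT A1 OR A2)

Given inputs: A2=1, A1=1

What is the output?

Substituting: (NOT 1 OR 1)
= 1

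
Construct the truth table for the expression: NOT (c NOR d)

d | c | Output
--------------
0 | 0 | 0
0 | 1 | 1
1 | 0 | 1
1 | 1 | 1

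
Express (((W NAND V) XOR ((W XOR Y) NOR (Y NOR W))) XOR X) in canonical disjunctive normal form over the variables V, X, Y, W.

(NOT V AND NOT X AND NOT Y AND NOT W) OR (NOT V AND NOT X AND NOT Y AND W) OR (NOT V AND NOT X AND Y AND NOT W) OR (NOT V AND X AND Y AND W) OR (V AND NOT X AND NOT Y AND NOT W) OR (V AND NOT X AND Y AND NOT W) OR (V AND NOT X AND Y AND W) OR (V AND X AND NOT Y AND W)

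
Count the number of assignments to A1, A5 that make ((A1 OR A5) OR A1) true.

Satisfying assignments: (0,1), (1,0), (1,1)
Count: 3 out of 4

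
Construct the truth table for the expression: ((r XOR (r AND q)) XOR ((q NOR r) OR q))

q | r | Output
--------------
0 | 0 | 1
0 | 1 | 1
1 | 0 | 1
1 | 1 | 1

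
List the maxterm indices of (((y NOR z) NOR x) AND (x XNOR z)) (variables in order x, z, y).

ΠM(0, 2, 3, 4, 5, 6, 7) = (x OR z OR y) AND (x OR NOT z OR y) AND (x OR NOT z OR NOT y) AND (NOT x OR z OR y) AND (NOT x OR z OR NOT y) AND (NOT x OR NOT z OR y) AND (NOT x OR NOT z OR NOT y)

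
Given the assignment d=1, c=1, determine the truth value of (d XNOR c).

Substituting: (1 XNOR 1)
= 1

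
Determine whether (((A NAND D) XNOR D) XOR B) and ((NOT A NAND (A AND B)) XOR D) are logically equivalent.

No. Counterexample: with B=0, D=0, A=0, Expression 1 = 0 but Expression 2 = 1.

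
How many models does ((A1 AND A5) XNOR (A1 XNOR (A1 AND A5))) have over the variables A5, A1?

Satisfying assignments: (0,1), (1,1)
Count: 2 out of 4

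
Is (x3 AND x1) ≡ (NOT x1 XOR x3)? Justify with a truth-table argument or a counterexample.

No. Counterexample: with x3=0, x1=0, Expression 1 = 0 but Expression 2 = 1.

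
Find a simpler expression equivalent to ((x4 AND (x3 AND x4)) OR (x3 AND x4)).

By absorption (E OR (E AND v) = E):
= (x3 AND x4)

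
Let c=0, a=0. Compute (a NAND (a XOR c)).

Substituting: (0 NAND (0 XOR 0))
= 1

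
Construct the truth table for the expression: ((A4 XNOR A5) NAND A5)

A5 | A4 | Output
----------------
0 | 0 | 1
0 | 1 | 1
1 | 0 | 1
1 | 1 | 0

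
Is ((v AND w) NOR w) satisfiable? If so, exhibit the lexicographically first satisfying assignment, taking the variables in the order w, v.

w=0, v=0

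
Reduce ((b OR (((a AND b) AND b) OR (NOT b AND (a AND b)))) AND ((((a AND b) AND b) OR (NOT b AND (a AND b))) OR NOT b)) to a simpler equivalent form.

By distribution ((E OR v) AND (E OR NOT v) = E) then distribution ((E AND v) OR (E AND NOT v) = E):
= (a AND b)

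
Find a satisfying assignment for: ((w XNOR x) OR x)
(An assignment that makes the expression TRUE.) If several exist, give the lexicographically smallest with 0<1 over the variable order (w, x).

w=0, x=0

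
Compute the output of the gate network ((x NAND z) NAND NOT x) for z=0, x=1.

Substituting: ((1 NAND 0) NAND NOT 1)
= 1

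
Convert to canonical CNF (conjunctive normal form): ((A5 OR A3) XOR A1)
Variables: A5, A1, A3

(A5 OR A1 OR A3) AND (A5 OR NOT A1 OR NOT A3) AND (NOT A5 OR NOT A1 OR A3) AND (NOT A5 OR NOT A1 OR NOT A3)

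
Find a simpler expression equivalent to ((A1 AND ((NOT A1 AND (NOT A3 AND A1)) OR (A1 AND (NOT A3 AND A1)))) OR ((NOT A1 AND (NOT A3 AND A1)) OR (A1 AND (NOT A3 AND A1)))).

By absorption (E OR (E AND v) = E) then distribution ((E AND v) OR (E AND NOT v) = E):
= (NOT A3 AND A1)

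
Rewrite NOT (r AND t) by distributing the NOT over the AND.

NOT r OR NOT t
De Morgan's: NOT(AND of terms) = OR of negations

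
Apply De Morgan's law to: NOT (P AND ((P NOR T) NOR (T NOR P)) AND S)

NOT P OR NOT ((P NOR T) NOR (T NOR P)) OR NOT S
De Morgan's: NOT(AND of terms) = OR of negations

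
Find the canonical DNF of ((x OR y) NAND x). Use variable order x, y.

(NOT x AND NOT y) OR (NOT x AND y)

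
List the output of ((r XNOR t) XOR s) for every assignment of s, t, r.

s | t | r | Output
------------------
0 | 0 | 0 | 1
0 | 0 | 1 | 0
0 | 1 | 0 | 0
0 | 1 | 1 | 1
1 | 0 | 0 | 0
1 | 0 | 1 | 1
1 | 1 | 0 | 1
1 | 1 | 1 | 0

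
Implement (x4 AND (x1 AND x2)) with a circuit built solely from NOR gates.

((x4 NOR x4) NOR (((x1 NOR x1) NOR (x2 NOR x2)) NOR ((x1 NOR x1) NOR (x2 NOR x2))))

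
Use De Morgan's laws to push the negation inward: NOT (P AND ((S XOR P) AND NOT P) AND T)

NOT P OR NOT ((S XOR P) AND NOT P) OR NOT T
De Morgan's: NOT(AND of terms) = OR of negations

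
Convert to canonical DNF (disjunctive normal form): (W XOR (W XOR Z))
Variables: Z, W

(Z AND NOT W) OR (Z AND W)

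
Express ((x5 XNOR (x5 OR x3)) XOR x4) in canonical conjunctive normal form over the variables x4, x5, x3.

(x4 OR x5 OR NOT x3) AND (NOT x4 OR x5 OR x3) AND (NOT x4 OR NOT x5 OR x3) AND (NOT x4 OR NOT x5 OR NOT x3)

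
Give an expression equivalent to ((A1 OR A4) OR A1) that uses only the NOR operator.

((((A1 NOR A4) NOR (A1 NOR A4)) NOR A1) NOR (((A1 NOR A4) NOR (A1 NOR A4)) NOR A1))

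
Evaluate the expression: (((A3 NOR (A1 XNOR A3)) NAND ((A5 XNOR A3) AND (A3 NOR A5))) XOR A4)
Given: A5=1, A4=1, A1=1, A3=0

Substituting: (((0 NOR (1 XNOR 0)) NAND ((1 XNOR 0) AND (0 NOR 1))) XOR 1)
= 0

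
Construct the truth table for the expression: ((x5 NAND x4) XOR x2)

x2 | x5 | x4 | Output
---------------------
0 | 0 | 0 | 1
0 | 0 | 1 | 1
0 | 1 | 0 | 1
0 | 1 | 1 | 0
1 | 0 | 0 | 0
1 | 0 | 1 | 0
1 | 1 | 0 | 0
1 | 1 | 1 | 1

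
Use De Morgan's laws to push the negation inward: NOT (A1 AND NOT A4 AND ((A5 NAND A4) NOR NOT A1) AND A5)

NOT A1 OR A4 OR NOT ((A5 NAND A4) NOR NOT A1) OR NOT A5
De Morgan's: NOT(AND of terms) = OR of negations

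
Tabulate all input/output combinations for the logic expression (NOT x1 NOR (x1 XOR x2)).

x1 | x2 | Output
----------------
0 | 0 | 0
0 | 1 | 0
1 | 0 | 0
1 | 1 | 1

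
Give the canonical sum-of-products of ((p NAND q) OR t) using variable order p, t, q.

Σm(0, 1, 2, 3, 4, 6, 7) = (NOT p AND NOT t AND NOT q) OR (NOT p AND NOT t AND q) OR (NOT p AND t AND NOT q) OR (NOT p AND t AND q) OR (p AND NOT t AND NOT q) OR (p AND t AND NOT q) OR (p AND t AND q)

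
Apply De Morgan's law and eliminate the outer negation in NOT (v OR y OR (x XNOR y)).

NOT v AND NOT y AND NOT (x XNOR y)
De Morgan's: NOT(OR of terms) = AND of negations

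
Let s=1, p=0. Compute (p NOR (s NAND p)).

Substituting: (0 NOR (1 NAND 0))
= 0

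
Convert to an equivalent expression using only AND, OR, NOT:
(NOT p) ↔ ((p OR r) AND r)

((NOT p) AND ((p OR r) AND r)) OR (p AND NOT ((p OR r) AND r))
(Biconditional = both true or both false)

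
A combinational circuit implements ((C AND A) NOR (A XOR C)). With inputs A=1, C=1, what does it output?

Substituting: ((1 AND 1) NOR (1 XOR 1))
= 0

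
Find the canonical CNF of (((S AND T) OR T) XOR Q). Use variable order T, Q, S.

(T OR Q OR S) AND (T OR Q OR NOT S) AND (NOT T OR NOT Q OR S) AND (NOT T OR NOT Q OR NOT S)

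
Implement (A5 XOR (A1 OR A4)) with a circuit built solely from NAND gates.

((A5 NAND (A5 NAND ((A1 NAND A1) NAND (A4 NAND A4)))) NAND (((A1 NAND A1) NAND (A4 NAND A4)) NAND (A5 NAND ((A1 NAND A1) NAND (A4 NAND A4)))))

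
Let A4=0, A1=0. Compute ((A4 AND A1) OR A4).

Substituting: ((0 AND 0) OR 0)
= 0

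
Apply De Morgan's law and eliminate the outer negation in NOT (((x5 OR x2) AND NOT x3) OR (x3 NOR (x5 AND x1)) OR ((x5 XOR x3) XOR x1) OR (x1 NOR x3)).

NOT ((x5 OR x2) AND NOT x3) AND NOT (x3 NOR (x5 AND x1)) AND NOT ((x5 XOR x3) XOR x1) AND NOT (x1 NOR x3)
De Morgan's: NOT(OR of terms) = AND of negations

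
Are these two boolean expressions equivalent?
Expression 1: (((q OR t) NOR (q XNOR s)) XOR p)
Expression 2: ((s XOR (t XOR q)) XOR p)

No. Counterexample: with q=0, s=0, t=1, p=0, Expression 1 = 0 but Expression 2 = 1.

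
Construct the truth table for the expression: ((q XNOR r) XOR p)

r | p | q | Output
------------------
0 | 0 | 0 | 1
0 | 0 | 1 | 0
0 | 1 | 0 | 0
0 | 1 | 1 | 1
1 | 0 | 0 | 0
1 | 0 | 1 | 1
1 | 1 | 0 | 1
1 | 1 | 1 | 0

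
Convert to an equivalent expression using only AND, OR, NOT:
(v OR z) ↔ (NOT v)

((v OR z) AND (NOT v)) OR (NOT (v OR z) AND v)
(Biconditional = both true or both false)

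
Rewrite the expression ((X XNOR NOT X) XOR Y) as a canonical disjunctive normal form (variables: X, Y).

(NOT X AND Y) OR (X AND Y)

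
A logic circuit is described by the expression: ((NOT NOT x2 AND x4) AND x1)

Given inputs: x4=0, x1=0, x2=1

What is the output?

Substituting: ((NOT NOT 1 AND 0) AND 0)
= 0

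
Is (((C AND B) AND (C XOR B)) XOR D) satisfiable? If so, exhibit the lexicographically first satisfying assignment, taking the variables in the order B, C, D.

B=0, C=0, D=1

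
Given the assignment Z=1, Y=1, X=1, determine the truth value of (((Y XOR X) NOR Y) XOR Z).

Substituting: (((1 XOR 1) NOR 1) XOR 1)
= 1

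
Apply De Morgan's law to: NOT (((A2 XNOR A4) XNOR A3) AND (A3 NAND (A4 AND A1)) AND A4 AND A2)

NOT ((A2 XNOR A4) XNOR A3) OR NOT (A3 NAND (A4 AND A1)) OR NOT A4 OR NOT A2
De Morgan's: NOT(AND of terms) = OR of negations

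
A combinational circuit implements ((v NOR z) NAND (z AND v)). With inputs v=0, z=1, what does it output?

Substituting: ((0 NOR 1) NAND (1 AND 0))
= 1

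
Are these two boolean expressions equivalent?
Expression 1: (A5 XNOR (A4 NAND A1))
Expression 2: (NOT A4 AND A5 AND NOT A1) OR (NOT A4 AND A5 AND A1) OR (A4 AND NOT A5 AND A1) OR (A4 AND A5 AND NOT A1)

Yes, they are equivalent — the two output columns agree on all 8 assignments:
A4 | A5 | A1 | Expression 1 | Expression 2
------------------------------------------
0 | 0 | 0 | 0 | 0
0 | 0 | 1 | 0 | 0
0 | 1 | 0 | 1 | 1
0 | 1 | 1 | 1 | 1
1 | 0 | 0 | 0 | 0
1 | 0 | 1 | 1 | 1
1 | 1 | 0 | 1 | 1
1 | 1 | 1 | 0 | 0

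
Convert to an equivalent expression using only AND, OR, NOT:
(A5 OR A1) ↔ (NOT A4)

((A5 OR A1) AND (NOT A4)) OR (NOT (A5 OR A1) AND A4)
(Biconditional = both true or both false)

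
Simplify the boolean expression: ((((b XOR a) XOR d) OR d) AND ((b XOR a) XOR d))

By absorption (E AND (E OR v) = E):
= ((b XOR a) XOR d)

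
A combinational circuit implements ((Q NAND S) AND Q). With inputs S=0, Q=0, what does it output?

Substituting: ((0 NAND 0) AND 0)
= 0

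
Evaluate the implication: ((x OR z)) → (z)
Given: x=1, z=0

Antecedent ((x OR z)) = 1; consequent (z) = 0.
1 → 0 = 0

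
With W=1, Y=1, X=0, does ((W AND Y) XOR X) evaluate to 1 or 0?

Substituting: ((1 AND 1) XOR 0)
= 1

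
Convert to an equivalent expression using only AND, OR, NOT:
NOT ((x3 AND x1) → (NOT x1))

(x3 AND x1) AND x1
(Negated implication: NOT(A → B) = A AND NOT B)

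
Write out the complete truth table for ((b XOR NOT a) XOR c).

b | a | c | Output
------------------
0 | 0 | 0 | 1
0 | 0 | 1 | 0
0 | 1 | 0 | 0
0 | 1 | 1 | 1
1 | 0 | 0 | 0
1 | 0 | 1 | 1
1 | 1 | 0 | 1
1 | 1 | 1 | 0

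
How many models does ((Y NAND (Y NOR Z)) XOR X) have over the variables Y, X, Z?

Satisfying assignments: (0,0,0), (0,0,1), (1,0,0), (1,0,1)
Count: 4 out of 8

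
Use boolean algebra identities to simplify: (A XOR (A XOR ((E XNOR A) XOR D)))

By XOR self-cancellation ((E XOR v) XOR v = E):
= ((E XNOR A) XOR D)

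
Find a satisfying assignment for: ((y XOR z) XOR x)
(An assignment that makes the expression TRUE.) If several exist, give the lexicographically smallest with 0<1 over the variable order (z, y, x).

z=0, y=0, x=1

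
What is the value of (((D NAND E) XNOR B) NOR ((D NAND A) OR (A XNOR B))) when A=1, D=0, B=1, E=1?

Substituting: (((0 NAND 1) XNOR 1) NOR ((0 NAND 1) OR (1 XNOR 1)))
= 0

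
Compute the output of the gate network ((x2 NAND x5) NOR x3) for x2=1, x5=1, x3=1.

Substituting: ((1 NAND 1) NOR 1)
= 0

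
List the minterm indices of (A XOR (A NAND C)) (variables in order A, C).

Σm(0, 1, 3) = (NOT A AND NOT C) OR (NOT A AND C) OR (A AND C)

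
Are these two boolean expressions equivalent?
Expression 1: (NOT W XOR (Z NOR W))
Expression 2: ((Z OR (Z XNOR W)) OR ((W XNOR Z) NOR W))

No. Counterexample: with Z=0, W=0, Expression 1 = 0 but Expression 2 = 1.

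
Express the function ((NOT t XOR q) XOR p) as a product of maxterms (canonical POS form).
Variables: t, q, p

ΠM(1, 2, 4, 7) = (t OR q OR NOT p) AND (t OR NOT q OR p) AND (NOT t OR q OR p) AND (NOT t OR NOT q OR NOT p)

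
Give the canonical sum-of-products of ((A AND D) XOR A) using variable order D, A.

Σm(1) = (NOT D AND A)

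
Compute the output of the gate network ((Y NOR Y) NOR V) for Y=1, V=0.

Substituting: ((1 NOR 1) NOR 0)
= 1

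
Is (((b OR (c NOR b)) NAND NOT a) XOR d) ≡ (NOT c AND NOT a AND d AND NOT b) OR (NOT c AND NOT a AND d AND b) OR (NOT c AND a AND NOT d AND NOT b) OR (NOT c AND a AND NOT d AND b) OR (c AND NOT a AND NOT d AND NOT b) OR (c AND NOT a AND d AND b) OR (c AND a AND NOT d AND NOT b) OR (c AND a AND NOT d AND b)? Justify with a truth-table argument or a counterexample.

Yes, they are equivalent — the two output columns agree on all 16 assignments:
c | a | d | b | Expression 1 | Expression 2
-------------------------------------------
0 | 0 | 0 | 0 | 0 | 0
0 | 0 | 0 | 1 | 0 | 0
0 | 0 | 1 | 0 | 1 | 1
0 | 0 | 1 | 1 | 1 | 1
0 | 1 | 0 | 0 | 1 | 1
0 | 1 | 0 | 1 | 1 | 1
0 | 1 | 1 | 0 | 0 | 0
0 | 1 | 1 | 1 | 0 | 0
1 | 0 | 0 | 0 | 1 | 1
1 | 0 | 0 | 1 | 0 | 0
1 | 0 | 1 | 0 | 0 | 0
1 | 0 | 1 | 1 | 1 | 1
1 | 1 | 0 | 0 | 1 | 1
1 | 1 | 0 | 1 | 1 | 1
1 | 1 | 1 | 0 | 0 | 0
1 | 1 | 1 | 1 | 0 | 0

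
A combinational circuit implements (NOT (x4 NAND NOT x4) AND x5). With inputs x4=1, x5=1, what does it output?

Substituting: (NOT (1 NAND NOT 1) AND 1)
= 0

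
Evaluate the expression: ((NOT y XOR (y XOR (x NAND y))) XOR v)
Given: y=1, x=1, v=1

Substituting: ((NOT 1 XOR (1 XOR (1 NAND 1))) XOR 1)
= 0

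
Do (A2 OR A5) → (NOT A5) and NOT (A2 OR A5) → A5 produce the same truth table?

No, Inverse is not equivalent to original (counterexample: A5=0, A2=0)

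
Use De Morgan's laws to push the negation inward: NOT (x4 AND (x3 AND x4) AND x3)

NOT x4 OR NOT (x3 AND x4) OR NOT x3
De Morgan's: NOT(AND of terms) = OR of negations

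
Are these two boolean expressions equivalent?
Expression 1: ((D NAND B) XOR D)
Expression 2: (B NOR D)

No. Counterexample: with D=0, B=1, Expression 1 = 1 but Expression 2 = 0.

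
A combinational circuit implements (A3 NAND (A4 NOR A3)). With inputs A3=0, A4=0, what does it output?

Substituting: (0 NAND (0 NOR 0))
= 1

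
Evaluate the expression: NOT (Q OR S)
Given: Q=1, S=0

Substituting: NOT (1 OR 0)
= 0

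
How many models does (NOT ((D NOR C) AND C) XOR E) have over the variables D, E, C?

Satisfying assignments: (0,0,0), (0,0,1), (1,0,0), (1,0,1)
Count: 4 out of 8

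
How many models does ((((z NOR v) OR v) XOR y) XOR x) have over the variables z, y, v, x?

Satisfying assignments: (0,0,0,0), (0,0,1,0), (0,1,0,1), (0,1,1,1), (1,0,0,1), (1,0,1,0), (1,1,0,0), (1,1,1,1)
Count: 8 out of 16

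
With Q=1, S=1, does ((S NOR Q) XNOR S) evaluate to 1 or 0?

Substituting: ((1 NOR 1) XNOR 1)
= 0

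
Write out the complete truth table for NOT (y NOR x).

x | y | Output
--------------
0 | 0 | 0
0 | 1 | 1
1 | 0 | 1
1 | 1 | 1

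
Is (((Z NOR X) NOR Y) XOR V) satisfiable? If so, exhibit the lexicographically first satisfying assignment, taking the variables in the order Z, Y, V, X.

Z=0, Y=0, V=0, X=1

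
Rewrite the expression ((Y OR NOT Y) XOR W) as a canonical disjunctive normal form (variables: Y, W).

(NOT Y AND NOT W) OR (Y AND NOT W)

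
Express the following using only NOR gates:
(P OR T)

((P NOR T) NOR (P NOR T))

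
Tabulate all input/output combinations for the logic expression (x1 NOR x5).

x1 | x5 | Output
----------------
0 | 0 | 1
0 | 1 | 0
1 | 0 | 0
1 | 1 | 0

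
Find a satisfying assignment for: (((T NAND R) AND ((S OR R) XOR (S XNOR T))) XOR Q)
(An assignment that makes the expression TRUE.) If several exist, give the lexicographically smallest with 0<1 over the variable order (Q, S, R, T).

Q=0, S=0, R=0, T=0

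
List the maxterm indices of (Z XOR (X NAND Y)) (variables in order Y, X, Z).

ΠM(1, 3, 5, 6) = (Y OR X OR NOT Z) AND (Y OR NOT X OR NOT Z) AND (NOT Y OR X OR NOT Z) AND (NOT Y OR NOT X OR Z)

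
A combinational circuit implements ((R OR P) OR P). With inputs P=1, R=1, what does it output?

Substituting: ((1 OR 1) OR 1)
= 1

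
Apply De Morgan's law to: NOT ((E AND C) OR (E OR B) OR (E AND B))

NOT (E AND C) AND NOT (E OR B) AND NOT (E AND B)
De Morgan's: NOT(OR of terms) = AND of negations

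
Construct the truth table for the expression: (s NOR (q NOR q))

q | s | Output
--------------
0 | 0 | 0
0 | 1 | 0
1 | 0 | 1
1 | 1 | 0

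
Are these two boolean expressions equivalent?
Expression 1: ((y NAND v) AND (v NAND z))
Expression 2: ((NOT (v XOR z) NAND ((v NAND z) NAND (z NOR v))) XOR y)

No. Counterexample: with v=0, z=0, y=1, Expression 1 = 1 but Expression 2 = 0.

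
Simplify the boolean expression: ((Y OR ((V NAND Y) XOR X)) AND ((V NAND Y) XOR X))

By absorption (E AND (E OR v) = E):
= ((V NAND Y) XOR X)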